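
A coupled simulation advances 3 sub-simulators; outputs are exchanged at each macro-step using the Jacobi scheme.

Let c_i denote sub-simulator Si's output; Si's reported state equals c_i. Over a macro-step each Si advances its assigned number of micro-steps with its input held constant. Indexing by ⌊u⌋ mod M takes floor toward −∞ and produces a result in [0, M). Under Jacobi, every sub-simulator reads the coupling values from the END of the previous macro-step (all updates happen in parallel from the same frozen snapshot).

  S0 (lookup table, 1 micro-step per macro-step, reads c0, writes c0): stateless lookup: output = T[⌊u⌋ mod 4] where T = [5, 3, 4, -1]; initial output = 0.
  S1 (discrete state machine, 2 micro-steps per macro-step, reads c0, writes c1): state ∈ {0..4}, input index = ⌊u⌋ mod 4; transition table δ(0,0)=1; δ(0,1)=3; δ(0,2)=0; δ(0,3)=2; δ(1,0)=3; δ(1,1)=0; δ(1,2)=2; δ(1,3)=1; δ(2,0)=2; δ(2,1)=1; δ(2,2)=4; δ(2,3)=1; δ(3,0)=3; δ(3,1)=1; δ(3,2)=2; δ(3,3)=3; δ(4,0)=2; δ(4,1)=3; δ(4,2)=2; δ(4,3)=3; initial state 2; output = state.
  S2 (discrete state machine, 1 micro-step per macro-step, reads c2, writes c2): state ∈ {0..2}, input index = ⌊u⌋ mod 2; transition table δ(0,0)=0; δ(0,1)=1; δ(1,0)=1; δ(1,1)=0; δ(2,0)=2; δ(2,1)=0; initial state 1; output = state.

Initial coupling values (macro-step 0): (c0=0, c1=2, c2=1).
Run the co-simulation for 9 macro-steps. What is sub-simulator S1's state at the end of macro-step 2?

macro 1: S0 reads c0=0 → after 1×micro: 5; S1 reads c0=0 → after 2×micro: 2; S2 reads c2=1 → after 1×micro: 0 ⇒ (c0=5, c1=2, c2=0)
macro 2: S0 reads c0=5 → after 1×micro: 3; S1 reads c0=5 → after 2×micro: 0; S2 reads c2=0 → after 1×micro: 0 ⇒ (c0=3, c1=0, c2=0)
macro 3: S0 reads c0=3 → after 1×micro: -1; S1 reads c0=3 → after 2×micro: 1; S2 reads c2=0 → after 1×micro: 0 ⇒ (c0=-1, c1=1, c2=0)
macro 4: S0 reads c0=-1 → after 1×micro: -1; S1 reads c0=-1 → after 2×micro: 1; S2 reads c2=0 → after 1×micro: 0 ⇒ (c0=-1, c1=1, c2=0)
macro 5: S0 reads c0=-1 → after 1×micro: -1; S1 reads c0=-1 → after 2×micro: 1; S2 reads c2=0 → after 1×micro: 0 ⇒ (c0=-1, c1=1, c2=0)
macro 6: S0 reads c0=-1 → after 1×micro: -1; S1 reads c0=-1 → after 2×micro: 1; S2 reads c2=0 → after 1×micro: 0 ⇒ (c0=-1, c1=1, c2=0)
macro 7: S0 reads c0=-1 → after 1×micro: -1; S1 reads c0=-1 → after 2×micro: 1; S2 reads c2=0 → after 1×micro: 0 ⇒ (c0=-1, c1=1, c2=0)
macro 8: S0 reads c0=-1 → after 1×micro: -1; S1 reads c0=-1 → after 2×micro: 1; S2 reads c2=0 → after 1×micro: 0 ⇒ (c0=-1, c1=1, c2=0)
macro 9: S0 reads c0=-1 → after 1×micro: -1; S1 reads c0=-1 → after 2×micro: 1; S2 reads c2=0 → after 1×micro: 0 ⇒ (c0=-1, c1=1, c2=0)

S1 state at macro-step 2 = 0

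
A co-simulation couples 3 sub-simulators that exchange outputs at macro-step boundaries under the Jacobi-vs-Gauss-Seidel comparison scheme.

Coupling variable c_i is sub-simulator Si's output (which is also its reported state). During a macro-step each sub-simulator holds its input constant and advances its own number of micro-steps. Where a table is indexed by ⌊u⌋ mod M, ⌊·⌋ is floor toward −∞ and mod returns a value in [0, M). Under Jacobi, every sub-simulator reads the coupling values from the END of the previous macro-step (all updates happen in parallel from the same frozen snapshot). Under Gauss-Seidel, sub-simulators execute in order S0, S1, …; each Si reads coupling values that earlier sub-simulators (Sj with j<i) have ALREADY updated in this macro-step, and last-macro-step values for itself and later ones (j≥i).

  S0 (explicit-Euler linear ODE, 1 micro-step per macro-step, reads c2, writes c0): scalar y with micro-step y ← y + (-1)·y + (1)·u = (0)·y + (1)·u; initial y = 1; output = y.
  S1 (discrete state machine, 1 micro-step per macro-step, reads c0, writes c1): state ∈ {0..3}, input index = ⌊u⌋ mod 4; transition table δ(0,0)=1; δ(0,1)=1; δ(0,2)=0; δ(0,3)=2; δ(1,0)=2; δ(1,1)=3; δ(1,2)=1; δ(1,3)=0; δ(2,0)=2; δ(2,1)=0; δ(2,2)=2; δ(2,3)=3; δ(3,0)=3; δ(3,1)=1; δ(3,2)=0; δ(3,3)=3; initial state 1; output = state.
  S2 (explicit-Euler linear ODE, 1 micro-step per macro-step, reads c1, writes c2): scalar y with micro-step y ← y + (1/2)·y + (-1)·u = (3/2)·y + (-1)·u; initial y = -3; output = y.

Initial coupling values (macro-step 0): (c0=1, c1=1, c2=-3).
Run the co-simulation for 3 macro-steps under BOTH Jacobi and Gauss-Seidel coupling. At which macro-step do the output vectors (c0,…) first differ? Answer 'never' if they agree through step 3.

first divergence at macro-step: 1

[Jacobi] macro 1: S0 reads c2=-3 → after 1×micro: -3; S1 reads c0=1 → after 1×micro: 3; S2 reads c1=1 → after 1×micro: -11/2 ⇒ (c0=-3, c1=3, c2=-11/2)
[Jacobi] macro 2: S0 reads c2=-11/2 → after 1×micro: -11/2; S1 reads c0=-3 → after 1×micro: 1; S2 reads c1=3 → after 1×micro: -45/4 ⇒ (c0=-11/2, c1=1, c2=-45/4)
[Jacobi] macro 3: S0 reads c2=-45/4 → after 1×micro: -45/4; S1 reads c0=-11/2 → after 1×micro: 1; S2 reads c1=1 → after 1×micro: -143/8 ⇒ (c0=-45/4, c1=1, c2=-143/8)
[Gauss-Seidel] macro 1: S0 reads c2=-3 → after 1×micro: -3; S1 reads c0=-3 → after 1×micro: 3; S2 reads c1=3 → after 1×micro: -15/2 ⇒ (c0=-3, c1=3, c2=-15/2)
[Gauss-Seidel] macro 2: S0 reads c2=-15/2 → after 1×micro: -15/2; S1 reads c0=-15/2 → after 1×micro: 3; S2 reads c1=3 → after 1×micro: -57/4 ⇒ (c0=-15/2, c1=3, c2=-57/4)
[Gauss-Seidel] macro 3: S0 reads c2=-57/4 → after 1×micro: -57/4; S1 reads c0=-57/4 → after 1×micro: 1; S2 reads c1=1 → after 1×micro: -179/8 ⇒ (c0=-57/4, c1=1, c2=-179/8)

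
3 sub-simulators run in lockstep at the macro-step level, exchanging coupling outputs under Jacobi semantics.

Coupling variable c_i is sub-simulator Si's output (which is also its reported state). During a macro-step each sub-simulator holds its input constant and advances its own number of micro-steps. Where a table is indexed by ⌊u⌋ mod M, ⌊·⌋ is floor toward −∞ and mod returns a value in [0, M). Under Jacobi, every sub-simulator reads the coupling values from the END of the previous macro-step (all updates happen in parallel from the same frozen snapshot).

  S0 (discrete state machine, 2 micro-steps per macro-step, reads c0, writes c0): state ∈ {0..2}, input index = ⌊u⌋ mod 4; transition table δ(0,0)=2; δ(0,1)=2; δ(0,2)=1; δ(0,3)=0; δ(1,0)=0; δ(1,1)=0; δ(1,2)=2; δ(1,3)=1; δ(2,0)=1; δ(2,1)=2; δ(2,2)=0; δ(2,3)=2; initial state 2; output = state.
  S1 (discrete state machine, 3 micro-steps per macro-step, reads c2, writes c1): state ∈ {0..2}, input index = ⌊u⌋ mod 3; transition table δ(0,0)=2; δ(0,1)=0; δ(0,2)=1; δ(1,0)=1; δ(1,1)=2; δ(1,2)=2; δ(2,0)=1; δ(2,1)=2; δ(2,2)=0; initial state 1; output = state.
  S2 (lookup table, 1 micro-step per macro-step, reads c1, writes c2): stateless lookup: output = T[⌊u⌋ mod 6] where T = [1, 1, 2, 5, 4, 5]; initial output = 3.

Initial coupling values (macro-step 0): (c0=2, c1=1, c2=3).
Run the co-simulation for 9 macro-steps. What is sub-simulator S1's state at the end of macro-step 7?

macro 1: S0 reads c0=2 → after 2×micro: 1; S1 reads c2=3 → after 3×micro: 1; S2 reads c1=1 → after 1×micro: 1 ⇒ (c0=1, c1=1, c2=1)
macro 2: S0 reads c0=1 → after 2×micro: 2; S1 reads c2=1 → after 3×micro: 2; S2 reads c1=1 → after 1×micro: 1 ⇒ (c0=2, c1=2, c2=1)
macro 3: S0 reads c0=2 → after 2×micro: 1; S1 reads c2=1 → after 3×micro: 2; S2 reads c1=2 → after 1×micro: 2 ⇒ (c0=1, c1=2, c2=2)
macro 4: S0 reads c0=1 → after 2×micro: 2; S1 reads c2=2 → after 3×micro: 2; S2 reads c1=2 → after 1×micro: 2 ⇒ (c0=2, c1=2, c2=2)
macro 5: S0 reads c0=2 → after 2×micro: 1; S1 reads c2=2 → after 3×micro: 2; S2 reads c1=2 → after 1×micro: 2 ⇒ (c0=1, c1=2, c2=2)
macro 6: S0 reads c0=1 → after 2×micro: 2; S1 reads c2=2 → after 3×micro: 2; S2 reads c1=2 → after 1×micro: 2 ⇒ (c0=2, c1=2, c2=2)
macro 7: S0 reads c0=2 → after 2×micro: 1; S1 reads c2=2 → after 3×micro: 2; S2 reads c1=2 → after 1×micro: 2 ⇒ (c0=1, c1=2, c2=2)
macro 8: S0 reads c0=1 → after 2×micro: 2; S1 reads c2=2 → after 3×micro: 2; S2 reads c1=2 → after 1×micro: 2 ⇒ (c0=2, c1=2, c2=2)
macro 9: S0 reads c0=2 → after 2×micro: 1; S1 reads c2=2 → after 3×micro: 2; S2 reads c1=2 → after 1×micro: 2 ⇒ (c0=1, c1=2, c2=2)

S1 state at macro-step 7 = 2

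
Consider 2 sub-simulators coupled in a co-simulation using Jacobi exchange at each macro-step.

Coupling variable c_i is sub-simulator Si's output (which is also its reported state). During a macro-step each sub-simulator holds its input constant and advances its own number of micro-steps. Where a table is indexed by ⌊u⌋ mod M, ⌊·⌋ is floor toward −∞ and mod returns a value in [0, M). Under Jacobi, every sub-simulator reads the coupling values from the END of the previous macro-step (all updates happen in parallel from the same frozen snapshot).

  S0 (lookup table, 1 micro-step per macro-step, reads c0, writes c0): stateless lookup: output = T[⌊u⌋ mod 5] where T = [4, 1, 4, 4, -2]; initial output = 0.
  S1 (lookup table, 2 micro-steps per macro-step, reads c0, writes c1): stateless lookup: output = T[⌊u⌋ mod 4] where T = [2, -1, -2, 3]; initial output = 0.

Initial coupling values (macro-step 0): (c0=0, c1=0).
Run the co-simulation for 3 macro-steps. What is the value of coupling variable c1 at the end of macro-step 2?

macro 1: S0 reads c0=0 → after 1×micro: 4; S1 reads c0=0 → after 2×micro: 2 ⇒ (c0=4, c1=2)
macro 2: S0 reads c0=4 → after 1×micro: -2; S1 reads c0=4 → after 2×micro: 2 ⇒ (c0=-2, c1=2)
macro 3: S0 reads c0=-2 → after 1×micro: 4; S1 reads c0=-2 → after 2×micro: -2 ⇒ (c0=4, c1=-2)

c1 at macro-step 2 = 2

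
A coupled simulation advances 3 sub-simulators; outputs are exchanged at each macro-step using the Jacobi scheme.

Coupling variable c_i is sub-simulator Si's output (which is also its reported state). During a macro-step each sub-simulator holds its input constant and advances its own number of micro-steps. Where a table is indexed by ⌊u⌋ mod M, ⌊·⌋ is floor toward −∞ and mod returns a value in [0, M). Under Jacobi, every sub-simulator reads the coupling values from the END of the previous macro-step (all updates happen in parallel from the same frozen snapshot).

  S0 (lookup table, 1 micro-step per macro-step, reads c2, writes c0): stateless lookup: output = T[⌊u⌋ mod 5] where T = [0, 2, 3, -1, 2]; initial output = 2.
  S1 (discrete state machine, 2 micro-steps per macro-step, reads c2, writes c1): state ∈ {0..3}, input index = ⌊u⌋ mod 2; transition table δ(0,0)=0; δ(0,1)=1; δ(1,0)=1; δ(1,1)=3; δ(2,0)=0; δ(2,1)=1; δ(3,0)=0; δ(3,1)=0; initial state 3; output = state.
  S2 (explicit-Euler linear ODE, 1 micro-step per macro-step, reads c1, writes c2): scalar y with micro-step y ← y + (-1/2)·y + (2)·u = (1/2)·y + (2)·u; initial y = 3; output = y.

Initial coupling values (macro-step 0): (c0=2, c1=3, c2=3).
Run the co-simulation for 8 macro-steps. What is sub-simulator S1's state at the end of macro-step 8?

macro 1: S0 reads c2=3 → after 1×micro: -1; S1 reads c2=3 → after 2×micro: 1; S2 reads c1=3 → after 1×micro: 15/2 ⇒ (c0=-1, c1=1, c2=15/2)
macro 2: S0 reads c2=15/2 → after 1×micro: 3; S1 reads c2=15/2 → after 2×micro: 0; S2 reads c1=1 → after 1×micro: 23/4 ⇒ (c0=3, c1=0, c2=23/4)
macro 3: S0 reads c2=23/4 → after 1×micro: 0; S1 reads c2=23/4 → after 2×micro: 3; S2 reads c1=0 → after 1×micro: 23/8 ⇒ (c0=0, c1=3, c2=23/8)
macro 4: S0 reads c2=23/8 → after 1×micro: 3; S1 reads c2=23/8 → after 2×micro: 0; S2 reads c1=3 → after 1×micro: 119/16 ⇒ (c0=3, c1=0, c2=119/16)
macro 5: S0 reads c2=119/16 → after 1×micro: 3; S1 reads c2=119/16 → after 2×micro: 3; S2 reads c1=0 → after 1×micro: 119/32 ⇒ (c0=3, c1=3, c2=119/32)
macro 6: S0 reads c2=119/32 → after 1×micro: -1; S1 reads c2=119/32 → after 2×micro: 1; S2 reads c1=3 → after 1×micro: 503/64 ⇒ (c0=-1, c1=1, c2=503/64)
macro 7: S0 reads c2=503/64 → after 1×micro: 3; S1 reads c2=503/64 → after 2×micro: 0; S2 reads c1=1 → after 1×micro: 759/128 ⇒ (c0=3, c1=0, c2=759/128)
macro 8: S0 reads c2=759/128 → after 1×micro: 0; S1 reads c2=759/128 → after 2×micro: 3; S2 reads c1=0 → after 1×micro: 759/256 ⇒ (c0=0, c1=3, c2=759/256)

S1 state at macro-step 8 = 3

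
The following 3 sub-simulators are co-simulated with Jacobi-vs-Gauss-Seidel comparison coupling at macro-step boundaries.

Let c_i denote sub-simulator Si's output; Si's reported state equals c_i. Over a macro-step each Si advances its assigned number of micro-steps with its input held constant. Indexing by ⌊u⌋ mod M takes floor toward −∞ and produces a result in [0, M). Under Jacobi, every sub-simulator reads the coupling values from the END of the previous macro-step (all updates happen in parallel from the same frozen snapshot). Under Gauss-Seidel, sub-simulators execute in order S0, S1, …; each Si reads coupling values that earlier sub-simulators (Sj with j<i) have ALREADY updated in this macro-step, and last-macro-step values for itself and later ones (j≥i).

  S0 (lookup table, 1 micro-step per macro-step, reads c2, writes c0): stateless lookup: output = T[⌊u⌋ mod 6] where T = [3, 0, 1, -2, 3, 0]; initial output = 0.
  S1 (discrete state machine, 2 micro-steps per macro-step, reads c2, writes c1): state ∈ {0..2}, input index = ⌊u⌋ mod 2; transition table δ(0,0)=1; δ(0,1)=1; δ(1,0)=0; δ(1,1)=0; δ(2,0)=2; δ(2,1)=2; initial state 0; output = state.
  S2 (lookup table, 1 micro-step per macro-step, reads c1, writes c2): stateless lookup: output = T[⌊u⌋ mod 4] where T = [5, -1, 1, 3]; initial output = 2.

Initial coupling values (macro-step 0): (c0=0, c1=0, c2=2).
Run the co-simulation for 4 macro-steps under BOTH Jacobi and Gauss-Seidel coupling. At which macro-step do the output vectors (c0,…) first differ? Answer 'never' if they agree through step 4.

[Jacobi] macro 1: S0 reads c2=2 → after 1×micro: 1; S1 reads c2=2 → after 2×micro: 0; S2 reads c1=0 → after 1×micro: 5 ⇒ (c0=1, c1=0, c2=5)
[Jacobi] macro 2: S0 reads c2=5 → after 1×micro: 0; S1 reads c2=5 → after 2×micro: 0; S2 reads c1=0 → after 1×micro: 5 ⇒ (c0=0, c1=0, c2=5)
[Jacobi] macro 3: S0 reads c2=5 → after 1×micro: 0; S1 reads c2=5 → after 2×micro: 0; S2 reads c1=0 → after 1×micro: 5 ⇒ (c0=0, c1=0, c2=5)
[Jacobi] macro 4: S0 reads c2=5 → after 1×micro: 0; S1 reads c2=5 → after 2×micro: 0; S2 reads c1=0 → after 1×micro: 5 ⇒ (c0=0, c1=0, c2=5)
[Gauss-Seidel] macro 1: S0 reads c2=2 → after 1×micro: 1; S1 reads c2=2 → after 2×micro: 0; S2 reads c1=0 → after 1×micro: 5 ⇒ (c0=1, c1=0, c2=5)
[Gauss-Seidel] macro 2: S0 reads c2=5 → after 1×micro: 0; S1 reads c2=5 → after 2×micro: 0; S2 reads c1=0 → after 1×micro: 5 ⇒ (c0=0, c1=0, c2=5)
[Gauss-Seidel] macro 3: S0 reads c2=5 → after 1×micro: 0; S1 reads c2=5 → after 2×micro: 0; S2 reads c1=0 → after 1×micro: 5 ⇒ (c0=0, c1=0, c2=5)
[Gauss-Seidel] macro 4: S0 reads c2=5 → after 1×micro: 0; S1 reads c2=5 → after 2×micro: 0; S2 reads c1=0 → after 1×micro: 5 ⇒ (c0=0, c1=0, c2=5)

first divergence at macro-step: never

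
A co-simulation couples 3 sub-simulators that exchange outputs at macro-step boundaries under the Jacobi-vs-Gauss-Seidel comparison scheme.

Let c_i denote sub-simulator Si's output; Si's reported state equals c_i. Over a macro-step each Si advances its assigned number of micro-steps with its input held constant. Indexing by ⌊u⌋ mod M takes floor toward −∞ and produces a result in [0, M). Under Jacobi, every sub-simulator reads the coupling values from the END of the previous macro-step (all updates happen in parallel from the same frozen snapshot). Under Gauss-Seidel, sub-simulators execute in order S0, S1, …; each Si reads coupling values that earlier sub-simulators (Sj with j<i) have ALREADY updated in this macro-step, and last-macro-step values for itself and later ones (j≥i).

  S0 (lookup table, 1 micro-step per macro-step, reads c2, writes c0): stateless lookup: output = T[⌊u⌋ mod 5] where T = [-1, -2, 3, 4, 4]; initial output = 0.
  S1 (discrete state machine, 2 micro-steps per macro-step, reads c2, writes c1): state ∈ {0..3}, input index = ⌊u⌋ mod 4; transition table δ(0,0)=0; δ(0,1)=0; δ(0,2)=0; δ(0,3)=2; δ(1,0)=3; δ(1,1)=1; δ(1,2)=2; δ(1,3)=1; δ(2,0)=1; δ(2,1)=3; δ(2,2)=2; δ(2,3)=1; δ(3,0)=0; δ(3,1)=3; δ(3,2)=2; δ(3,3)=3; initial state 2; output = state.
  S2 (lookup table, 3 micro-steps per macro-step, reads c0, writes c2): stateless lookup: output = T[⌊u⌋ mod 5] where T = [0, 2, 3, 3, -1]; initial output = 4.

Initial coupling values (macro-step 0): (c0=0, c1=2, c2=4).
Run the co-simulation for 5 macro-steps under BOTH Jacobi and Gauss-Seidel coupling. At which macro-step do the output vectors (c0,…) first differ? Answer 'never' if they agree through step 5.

first divergence at macro-step: 1

[Jacobi] macro 1: S0 reads c2=4 → after 1×micro: 4; S1 reads c2=4 → after 2×micro: 3; S2 reads c0=0 → after 3×micro: 0 ⇒ (c0=4, c1=3, c2=0)
[Jacobi] macro 2: S0 reads c2=0 → after 1×micro: -1; S1 reads c2=0 → after 2×micro: 0; S2 reads c0=4 → after 3×micro: -1 ⇒ (c0=-1, c1=0, c2=-1)
[Jacobi] macro 3: S0 reads c2=-1 → after 1×micro: 4; S1 reads c2=-1 → after 2×micro: 1; S2 reads c0=-1 → after 3×micro: -1 ⇒ (c0=4, c1=1, c2=-1)
[Jacobi] macro 4: S0 reads c2=-1 → after 1×micro: 4; S1 reads c2=-1 → after 2×micro: 1; S2 reads c0=4 → after 3×micro: -1 ⇒ (c0=4, c1=1, c2=-1)
[Jacobi] macro 5: S0 reads c2=-1 → after 1×micro: 4; S1 reads c2=-1 → after 2×micro: 1; S2 reads c0=4 → after 3×micro: -1 ⇒ (c0=4, c1=1, c2=-1)
[Gauss-Seidel] macro 1: S0 reads c2=4 → after 1×micro: 4; S1 reads c2=4 → after 2×micro: 3; S2 reads c0=4 → after 3×micro: -1 ⇒ (c0=4, c1=3, c2=-1)
[Gauss-Seidel] macro 2: S0 reads c2=-1 → after 1×micro: 4; S1 reads c2=-1 → after 2×micro: 3; S2 reads c0=4 → after 3×micro: -1 ⇒ (c0=4, c1=3, c2=-1)
[Gauss-Seidel] macro 3: S0 reads c2=-1 → after 1×micro: 4; S1 reads c2=-1 → after 2×micro: 3; S2 reads c0=4 → after 3×micro: -1 ⇒ (c0=4, c1=3, c2=-1)
[Gauss-Seidel] macro 4: S0 reads c2=-1 → after 1×micro: 4; S1 reads c2=-1 → after 2×micro: 3; S2 reads c0=4 → after 3×micro: -1 ⇒ (c0=4, c1=3, c2=-1)
[Gauss-Seidel] macro 5: S0 reads c2=-1 → after 1×micro: 4; S1 reads c2=-1 → after 2×micro: 3; S2 reads c0=4 → after 3×micro: -1 ⇒ (c0=4, c1=3, c2=-1)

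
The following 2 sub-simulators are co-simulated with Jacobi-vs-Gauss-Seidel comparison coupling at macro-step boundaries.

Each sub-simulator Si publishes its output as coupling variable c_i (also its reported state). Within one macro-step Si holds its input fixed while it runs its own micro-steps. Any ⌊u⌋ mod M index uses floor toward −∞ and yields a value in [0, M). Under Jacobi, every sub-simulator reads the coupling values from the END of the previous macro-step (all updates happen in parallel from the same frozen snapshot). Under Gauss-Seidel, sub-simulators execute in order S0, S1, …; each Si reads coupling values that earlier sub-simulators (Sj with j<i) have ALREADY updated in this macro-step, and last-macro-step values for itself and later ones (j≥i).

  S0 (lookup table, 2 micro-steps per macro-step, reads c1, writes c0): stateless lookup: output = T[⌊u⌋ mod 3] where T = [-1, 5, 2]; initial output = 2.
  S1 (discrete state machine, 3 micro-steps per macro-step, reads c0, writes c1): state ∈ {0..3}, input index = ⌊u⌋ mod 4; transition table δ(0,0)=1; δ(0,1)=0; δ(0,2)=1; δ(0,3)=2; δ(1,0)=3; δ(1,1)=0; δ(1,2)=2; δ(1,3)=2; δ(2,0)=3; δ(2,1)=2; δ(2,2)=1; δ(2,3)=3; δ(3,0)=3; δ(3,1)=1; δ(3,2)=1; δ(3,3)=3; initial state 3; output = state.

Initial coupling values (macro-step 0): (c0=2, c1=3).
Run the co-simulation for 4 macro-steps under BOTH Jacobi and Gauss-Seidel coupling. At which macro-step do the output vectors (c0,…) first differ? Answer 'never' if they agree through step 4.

first divergence at macro-step: 1

[Jacobi] macro 1: S0 reads c1=3 → after 2×micro: -1; S1 reads c0=2 → after 3×micro: 1 ⇒ (c0=-1, c1=1)
[Jacobi] macro 2: S0 reads c1=1 → after 2×micro: 5; S1 reads c0=-1 → after 3×micro: 3 ⇒ (c0=5, c1=3)
[Jacobi] macro 3: S0 reads c1=3 → after 2×micro: -1; S1 reads c0=5 → after 3×micro: 0 ⇒ (c0=-1, c1=0)
[Jacobi] macro 4: S0 reads c1=0 → after 2×micro: -1; S1 reads c0=-1 → after 3×micro: 3 ⇒ (c0=-1, c1=3)
[Gauss-Seidel] macro 1: S0 reads c1=3 → after 2×micro: -1; S1 reads c0=-1 → after 3×micro: 3 ⇒ (c0=-1, c1=3)
[Gauss-Seidel] macro 2: S0 reads c1=3 → after 2×micro: -1; S1 reads c0=-1 → after 3×micro: 3 ⇒ (c0=-1, c1=3)
[Gauss-Seidel] macro 3: S0 reads c1=3 → after 2×micro: -1; S1 reads c0=-1 → after 3×micro: 3 ⇒ (c0=-1, c1=3)
[Gauss-Seidel] macro 4: S0 reads c1=3 → after 2×micro: -1; S1 reads c0=-1 → after 3×micro: 3 ⇒ (c0=-1, c1=3)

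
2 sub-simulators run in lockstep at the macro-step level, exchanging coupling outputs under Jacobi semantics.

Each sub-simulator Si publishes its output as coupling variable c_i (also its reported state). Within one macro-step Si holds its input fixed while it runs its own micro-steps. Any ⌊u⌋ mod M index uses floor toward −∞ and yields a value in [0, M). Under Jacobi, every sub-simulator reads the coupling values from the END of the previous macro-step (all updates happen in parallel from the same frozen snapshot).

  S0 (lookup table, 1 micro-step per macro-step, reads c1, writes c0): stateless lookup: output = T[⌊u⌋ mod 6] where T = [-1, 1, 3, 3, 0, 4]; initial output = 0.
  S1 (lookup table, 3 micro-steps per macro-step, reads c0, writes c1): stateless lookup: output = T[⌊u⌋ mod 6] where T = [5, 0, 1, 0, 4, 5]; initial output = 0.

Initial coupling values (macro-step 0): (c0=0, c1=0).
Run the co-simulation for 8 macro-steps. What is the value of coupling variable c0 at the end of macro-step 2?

c0 at macro-step 2 = 4

macro 1: S0 reads c1=0 → after 1×micro: -1; S1 reads c0=0 → after 3×micro: 5 ⇒ (c0=-1, c1=5)
macro 2: S0 reads c1=5 → after 1×micro: 4; S1 reads c0=-1 → after 3×micro: 5 ⇒ (c0=4, c1=5)
macro 3: S0 reads c1=5 → after 1×micro: 4; S1 reads c0=4 → after 3×micro: 4 ⇒ (c0=4, c1=4)
macro 4: S0 reads c1=4 → after 1×micro: 0; S1 reads c0=4 → after 3×micro: 4 ⇒ (c0=0, c1=4)
macro 5: S0 reads c1=4 → after 1×micro: 0; S1 reads c0=0 → after 3×micro: 5 ⇒ (c0=0, c1=5)
macro 6: S0 reads c1=5 → after 1×micro: 4; S1 reads c0=0 → after 3×micro: 5 ⇒ (c0=4, c1=5)
macro 7: S0 reads c1=5 → after 1×micro: 4; S1 reads c0=4 → after 3×micro: 4 ⇒ (c0=4, c1=4)
macro 8: S0 reads c1=4 → after 1×micro: 0; S1 reads c0=4 → after 3×micro: 4 ⇒ (c0=0, c1=4)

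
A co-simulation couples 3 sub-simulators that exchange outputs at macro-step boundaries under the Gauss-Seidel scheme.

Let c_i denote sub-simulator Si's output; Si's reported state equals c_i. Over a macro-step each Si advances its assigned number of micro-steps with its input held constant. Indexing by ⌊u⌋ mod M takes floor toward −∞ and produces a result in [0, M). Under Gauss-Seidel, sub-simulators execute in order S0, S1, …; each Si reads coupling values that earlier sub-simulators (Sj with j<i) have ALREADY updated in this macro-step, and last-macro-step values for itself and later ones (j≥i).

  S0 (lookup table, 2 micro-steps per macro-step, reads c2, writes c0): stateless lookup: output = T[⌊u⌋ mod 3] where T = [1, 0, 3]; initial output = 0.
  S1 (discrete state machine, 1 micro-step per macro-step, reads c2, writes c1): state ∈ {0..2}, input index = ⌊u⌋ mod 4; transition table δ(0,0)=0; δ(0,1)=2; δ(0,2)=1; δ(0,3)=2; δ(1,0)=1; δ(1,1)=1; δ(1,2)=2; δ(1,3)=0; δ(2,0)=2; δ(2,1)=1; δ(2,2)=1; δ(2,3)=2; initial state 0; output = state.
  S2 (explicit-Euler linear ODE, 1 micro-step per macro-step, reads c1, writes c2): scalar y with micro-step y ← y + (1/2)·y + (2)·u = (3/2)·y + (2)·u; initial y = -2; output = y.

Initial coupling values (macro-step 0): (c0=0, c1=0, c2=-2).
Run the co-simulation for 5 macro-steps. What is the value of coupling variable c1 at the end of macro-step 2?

c1 at macro-step 2 = 0

macro 1: S0 reads c2=-2 → after 2×micro: 0; S1 reads c2=-2 → after 1×micro: 1; S2 reads c1=1 → after 1×micro: -1 ⇒ (c0=0, c1=1, c2=-1)
macro 2: S0 reads c2=-1 → after 2×micro: 3; S1 reads c2=-1 → after 1×micro: 0; S2 reads c1=0 → after 1×micro: -3/2 ⇒ (c0=3, c1=0, c2=-3/2)
macro 3: S0 reads c2=-3/2 → after 2×micro: 0; S1 reads c2=-3/2 → after 1×micro: 1; S2 reads c1=1 → after 1×micro: -1/4 ⇒ (c0=0, c1=1, c2=-1/4)
macro 4: S0 reads c2=-1/4 → after 2×micro: 3; S1 reads c2=-1/4 → after 1×micro: 0; S2 reads c1=0 → after 1×micro: -3/8 ⇒ (c0=3, c1=0, c2=-3/8)
macro 5: S0 reads c2=-3/8 → after 2×micro: 3; S1 reads c2=-3/8 → after 1×micro: 2; S2 reads c1=2 → after 1×micro: 55/16 ⇒ (c0=3, c1=2, c2=55/16)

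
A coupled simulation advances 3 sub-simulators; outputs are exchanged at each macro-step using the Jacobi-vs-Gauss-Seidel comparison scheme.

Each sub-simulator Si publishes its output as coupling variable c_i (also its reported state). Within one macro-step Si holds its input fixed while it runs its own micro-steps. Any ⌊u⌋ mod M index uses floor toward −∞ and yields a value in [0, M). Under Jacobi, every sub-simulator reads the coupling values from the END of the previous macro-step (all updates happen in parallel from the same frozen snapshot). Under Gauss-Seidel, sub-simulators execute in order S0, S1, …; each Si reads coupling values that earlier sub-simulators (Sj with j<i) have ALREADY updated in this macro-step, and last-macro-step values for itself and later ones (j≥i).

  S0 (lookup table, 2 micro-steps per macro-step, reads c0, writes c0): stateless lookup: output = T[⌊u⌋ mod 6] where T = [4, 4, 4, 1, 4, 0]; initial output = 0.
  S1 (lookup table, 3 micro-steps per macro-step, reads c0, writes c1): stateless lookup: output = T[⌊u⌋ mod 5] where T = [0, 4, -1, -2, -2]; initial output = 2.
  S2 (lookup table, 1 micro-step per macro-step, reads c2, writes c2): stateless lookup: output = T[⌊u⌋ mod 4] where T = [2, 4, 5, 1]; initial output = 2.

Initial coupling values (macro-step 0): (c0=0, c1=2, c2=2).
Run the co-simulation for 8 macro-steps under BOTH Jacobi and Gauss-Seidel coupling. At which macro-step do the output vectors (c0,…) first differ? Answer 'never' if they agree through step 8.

[Jacobi] macro 1: S0 reads c0=0 → after 2×micro: 4; S1 reads c0=0 → after 3×micro: 0; S2 reads c2=2 → after 1×micro: 5 ⇒ (c0=4, c1=0, c2=5)
[Jacobi] macro 2: S0 reads c0=4 → after 2×micro: 4; S1 reads c0=4 → after 3×micro: -2; S2 reads c2=5 → after 1×micro: 4 ⇒ (c0=4, c1=-2, c2=4)
[Jacobi] macro 3: S0 reads c0=4 → after 2×micro: 4; S1 reads c0=4 → after 3×micro: -2; S2 reads c2=4 → after 1×micro: 2 ⇒ (c0=4, c1=-2, c2=2)
[Jacobi] macro 4: S0 reads c0=4 → after 2×micro: 4; S1 reads c0=4 → after 3×micro: -2; S2 reads c2=2 → after 1×micro: 5 ⇒ (c0=4, c1=-2, c2=5)
[Jacobi] macro 5: S0 reads c0=4 → after 2×micro: 4; S1 reads c0=4 → after 3×micro: -2; S2 reads c2=5 → after 1×micro: 4 ⇒ (c0=4, c1=-2, c2=4)
[Jacobi] macro 6: S0 reads c0=4 → after 2×micro: 4; S1 reads c0=4 → after 3×micro: -2; S2 reads c2=4 → after 1×micro: 2 ⇒ (c0=4, c1=-2, c2=2)
[Jacobi] macro 7: S0 reads c0=4 → after 2×micro: 4; S1 reads c0=4 → after 3×micro: -2; S2 reads c2=2 → after 1×micro: 5 ⇒ (c0=4, c1=-2, c2=5)
[Jacobi] macro 8: S0 reads c0=4 → after 2×micro: 4; S1 reads c0=4 → after 3×micro: -2; S2 reads c2=5 → after 1×micro: 4 ⇒ (c0=4, c1=-2, c2=4)
[Gauss-Seidel] macro 1: S0 reads c0=0 → after 2×micro: 4; S1 reads c0=4 → after 3×micro: -2; S2 reads c2=2 → after 1×micro: 5 ⇒ (c0=4, c1=-2, c2=5)
[Gauss-Seidel] macro 2: S0 reads c0=4 → after 2×micro: 4; S1 reads c0=4 → after 3×micro: -2; S2 reads c2=5 → after 1×micro: 4 ⇒ (c0=4, c1=-2, c2=4)
[Gauss-Seidel] macro 3: S0 reads c0=4 → after 2×micro: 4; S1 reads c0=4 → after 3×micro: -2; S2 reads c2=4 → after 1×micro: 2 ⇒ (c0=4, c1=-2, c2=2)
[Gauss-Seidel] macro 4: S0 reads c0=4 → after 2×micro: 4; S1 reads c0=4 → after 3×micro: -2; S2 reads c2=2 → after 1×micro: 5 ⇒ (c0=4, c1=-2, c2=5)
[Gauss-Seidel] macro 5: S0 reads c0=4 → after 2×micro: 4; S1 reads c0=4 → after 3×micro: -2; S2 reads c2=5 → after 1×micro: 4 ⇒ (c0=4, c1=-2, c2=4)
[Gauss-Seidel] macro 6: S0 reads c0=4 → after 2×micro: 4; S1 reads c0=4 → after 3×micro: -2; S2 reads c2=4 → after 1×micro: 2 ⇒ (c0=4, c1=-2, c2=2)
[Gauss-Seidel] macro 7: S0 reads c0=4 → after 2×micro: 4; S1 reads c0=4 → after 3×micro: -2; S2 reads c2=2 → after 1×micro: 5 ⇒ (c0=4, c1=-2, c2=5)
[Gauss-Seidel] macro 8: S0 reads c0=4 → after 2×micro: 4; S1 reads c0=4 → after 3×micro: -2; S2 reads c2=5 → after 1×micro: 4 ⇒ (c0=4, c1=-2, c2=4)

first divergence at macro-step: 1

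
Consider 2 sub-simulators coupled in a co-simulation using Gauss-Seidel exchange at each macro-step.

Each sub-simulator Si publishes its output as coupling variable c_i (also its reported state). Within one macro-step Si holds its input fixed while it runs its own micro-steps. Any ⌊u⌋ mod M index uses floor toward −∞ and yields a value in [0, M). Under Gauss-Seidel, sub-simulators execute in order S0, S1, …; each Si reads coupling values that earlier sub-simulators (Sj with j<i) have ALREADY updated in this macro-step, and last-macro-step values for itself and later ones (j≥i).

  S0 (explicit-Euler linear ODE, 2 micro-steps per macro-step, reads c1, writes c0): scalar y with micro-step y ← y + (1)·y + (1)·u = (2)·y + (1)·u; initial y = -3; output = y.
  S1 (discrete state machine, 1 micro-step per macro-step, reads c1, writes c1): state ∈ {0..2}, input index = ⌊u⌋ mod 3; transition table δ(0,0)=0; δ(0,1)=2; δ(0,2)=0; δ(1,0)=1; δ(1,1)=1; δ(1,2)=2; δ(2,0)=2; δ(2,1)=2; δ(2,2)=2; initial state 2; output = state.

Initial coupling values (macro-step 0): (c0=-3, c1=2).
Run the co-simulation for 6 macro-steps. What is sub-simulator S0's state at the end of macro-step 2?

S0 state at macro-step 2 = -18

macro 1: S0 reads c1=2 → after 2×micro: -6; S1 reads c1=2 → after 1×micro: 2 ⇒ (c0=-6, c1=2)
macro 2: S0 reads c1=2 → after 2×micro: -18; S1 reads c1=2 → after 1×micro: 2 ⇒ (c0=-18, c1=2)
macro 3: S0 reads c1=2 → after 2×micro: -66; S1 reads c1=2 → after 1×micro: 2 ⇒ (c0=-66, c1=2)
macro 4: S0 reads c1=2 → after 2×micro: -258; S1 reads c1=2 → after 1×micro: 2 ⇒ (c0=-258, c1=2)
macro 5: S0 reads c1=2 → after 2×micro: -1026; S1 reads c1=2 → after 1×micro: 2 ⇒ (c0=-1026, c1=2)
macro 6: S0 reads c1=2 → after 2×micro: -4098; S1 reads c1=2 → after 1×micro: 2 ⇒ (c0=-4098, c1=2)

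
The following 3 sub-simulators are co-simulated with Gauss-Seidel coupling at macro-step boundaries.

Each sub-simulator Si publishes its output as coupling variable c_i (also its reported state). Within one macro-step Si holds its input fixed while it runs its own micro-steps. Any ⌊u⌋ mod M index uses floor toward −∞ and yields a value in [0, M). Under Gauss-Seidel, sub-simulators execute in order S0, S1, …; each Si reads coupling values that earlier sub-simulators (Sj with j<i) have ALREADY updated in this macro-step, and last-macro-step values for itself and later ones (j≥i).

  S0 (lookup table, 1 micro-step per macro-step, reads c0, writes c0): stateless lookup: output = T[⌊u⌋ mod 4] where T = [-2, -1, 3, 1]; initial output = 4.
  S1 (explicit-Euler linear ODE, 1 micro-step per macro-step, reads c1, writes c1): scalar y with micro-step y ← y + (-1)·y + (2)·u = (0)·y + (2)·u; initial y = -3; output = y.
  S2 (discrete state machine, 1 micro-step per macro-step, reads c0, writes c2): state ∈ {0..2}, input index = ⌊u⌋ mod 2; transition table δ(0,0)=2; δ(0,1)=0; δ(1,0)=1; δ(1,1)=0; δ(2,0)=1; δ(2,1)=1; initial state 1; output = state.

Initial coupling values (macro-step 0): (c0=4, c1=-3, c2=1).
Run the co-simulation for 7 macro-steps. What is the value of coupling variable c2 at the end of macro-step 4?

c2 at macro-step 4 = 0

macro 1: S0 reads c0=4 → after 1×micro: -2; S1 reads c1=-3 → after 1×micro: -6; S2 reads c0=-2 → after 1×micro: 1 ⇒ (c0=-2, c1=-6, c2=1)
macro 2: S0 reads c0=-2 → after 1×micro: 3; S1 reads c1=-6 → after 1×micro: -12; S2 reads c0=3 → after 1×micro: 0 ⇒ (c0=3, c1=-12, c2=0)
macro 3: S0 reads c0=3 → after 1×micro: 1; S1 reads c1=-12 → after 1×micro: -24; S2 reads c0=1 → after 1×micro: 0 ⇒ (c0=1, c1=-24, c2=0)
macro 4: S0 reads c0=1 → after 1×micro: -1; S1 reads c1=-24 → after 1×micro: -48; S2 reads c0=-1 → after 1×micro: 0 ⇒ (c0=-1, c1=-48, c2=0)
macro 5: S0 reads c0=-1 → after 1×micro: 1; S1 reads c1=-48 → after 1×micro: -96; S2 reads c0=1 → after 1×micro: 0 ⇒ (c0=1, c1=-96, c2=0)
macro 6: S0 reads c0=1 → after 1×micro: -1; S1 reads c1=-96 → after 1×micro: -192; S2 reads c0=-1 → after 1×micro: 0 ⇒ (c0=-1, c1=-192, c2=0)
macro 7: S0 reads c0=-1 → after 1×micro: 1; S1 reads c1=-192 → after 1×micro: -384; S2 reads c0=1 → after 1×micro: 0 ⇒ (c0=1, c1=-384, c2=0)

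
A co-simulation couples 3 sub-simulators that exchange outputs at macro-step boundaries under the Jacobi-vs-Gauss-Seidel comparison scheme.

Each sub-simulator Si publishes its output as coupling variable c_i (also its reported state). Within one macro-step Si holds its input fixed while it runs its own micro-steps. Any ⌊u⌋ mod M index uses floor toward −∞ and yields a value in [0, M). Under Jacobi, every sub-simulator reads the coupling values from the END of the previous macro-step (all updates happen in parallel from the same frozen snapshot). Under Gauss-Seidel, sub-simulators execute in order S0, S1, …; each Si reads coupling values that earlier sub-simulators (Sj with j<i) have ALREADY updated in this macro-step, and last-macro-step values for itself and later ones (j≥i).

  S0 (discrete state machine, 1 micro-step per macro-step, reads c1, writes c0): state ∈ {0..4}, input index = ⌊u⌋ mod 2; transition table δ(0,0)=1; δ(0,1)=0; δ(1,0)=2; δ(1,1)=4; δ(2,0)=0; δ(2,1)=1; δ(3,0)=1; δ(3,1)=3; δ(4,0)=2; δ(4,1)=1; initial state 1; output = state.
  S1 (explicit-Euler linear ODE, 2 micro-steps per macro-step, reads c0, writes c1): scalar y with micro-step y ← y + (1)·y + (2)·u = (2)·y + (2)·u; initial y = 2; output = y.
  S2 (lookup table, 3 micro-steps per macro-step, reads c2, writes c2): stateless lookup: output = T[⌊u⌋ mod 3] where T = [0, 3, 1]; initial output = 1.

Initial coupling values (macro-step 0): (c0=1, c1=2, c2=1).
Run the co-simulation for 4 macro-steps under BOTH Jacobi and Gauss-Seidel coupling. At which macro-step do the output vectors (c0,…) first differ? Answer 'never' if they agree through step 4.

[Jacobi] macro 1: S0 reads c1=2 → after 1×micro: 2; S1 reads c0=1 → after 2×micro: 14; S2 reads c2=1 → after 3×micro: 3 ⇒ (c0=2, c1=14, c2=3)
[Jacobi] macro 2: S0 reads c1=14 → after 1×micro: 0; S1 reads c0=2 → after 2×micro: 68; S2 reads c2=3 → after 3×micro: 0 ⇒ (c0=0, c1=68, c2=0)
[Jacobi] macro 3: S0 reads c1=68 → after 1×micro: 1; S1 reads c0=0 → after 2×micro: 272; S2 reads c2=0 → after 3×micro: 0 ⇒ (c0=1, c1=272, c2=0)
[Jacobi] macro 4: S0 reads c1=272 → after 1×micro: 2; S1 reads c0=1 → after 2×micro: 1094; S2 reads c2=0 → after 3×micro: 0 ⇒ (c0=2, c1=1094, c2=0)
[Gauss-Seidel] macro 1: S0 reads c1=2 → after 1×micro: 2; S1 reads c0=2 → after 2×micro: 20; S2 reads c2=1 → after 3×micro: 3 ⇒ (c0=2, c1=20, c2=3)
[Gauss-Seidel] macro 2: S0 reads c1=20 → after 1×micro: 0; S1 reads c0=0 → after 2×micro: 80; S2 reads c2=3 → after 3×micro: 0 ⇒ (c0=0, c1=80, c2=0)
[Gauss-Seidel] macro 3: S0 reads c1=80 → after 1×micro: 1; S1 reads c0=1 → after 2×micro: 326; S2 reads c2=0 → after 3×micro: 0 ⇒ (c0=1, c1=326, c2=0)
[Gauss-Seidel] macro 4: S0 reads c1=326 → after 1×micro: 2; S1 reads c0=2 → after 2×micro: 1316; S2 reads c2=0 → after 3×micro: 0 ⇒ (c0=2, c1=1316, c2=0)

first divergence at macro-step: 1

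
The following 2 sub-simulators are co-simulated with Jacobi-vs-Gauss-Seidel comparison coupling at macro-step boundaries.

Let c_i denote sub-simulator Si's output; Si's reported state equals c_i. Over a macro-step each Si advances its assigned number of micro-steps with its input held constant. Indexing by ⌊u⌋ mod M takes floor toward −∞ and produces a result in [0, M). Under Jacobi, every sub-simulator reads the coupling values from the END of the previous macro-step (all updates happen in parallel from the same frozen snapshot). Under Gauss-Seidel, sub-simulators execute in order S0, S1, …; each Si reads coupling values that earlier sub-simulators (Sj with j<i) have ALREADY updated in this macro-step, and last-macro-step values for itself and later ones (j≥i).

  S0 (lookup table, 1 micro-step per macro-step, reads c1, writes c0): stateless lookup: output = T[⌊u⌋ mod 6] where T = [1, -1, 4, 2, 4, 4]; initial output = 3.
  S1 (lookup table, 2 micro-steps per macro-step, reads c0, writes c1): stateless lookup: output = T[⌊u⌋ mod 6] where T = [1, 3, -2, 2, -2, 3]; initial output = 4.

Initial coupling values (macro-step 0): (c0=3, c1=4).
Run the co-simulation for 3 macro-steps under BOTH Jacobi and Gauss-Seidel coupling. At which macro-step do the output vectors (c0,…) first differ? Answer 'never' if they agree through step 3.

[Jacobi] macro 1: S0 reads c1=4 → after 1×micro: 4; S1 reads c0=3 → after 2×micro: 2 ⇒ (c0=4, c1=2)
[Jacobi] macro 2: S0 reads c1=2 → after 1×micro: 4; S1 reads c0=4 → after 2×micro: -2 ⇒ (c0=4, c1=-2)
[Jacobi] macro 3: S0 reads c1=-2 → after 1×micro: 4; S1 reads c0=4 → after 2×micro: -2 ⇒ (c0=4, c1=-2)
[Gauss-Seidel] macro 1: S0 reads c1=4 → after 1×micro: 4; S1 reads c0=4 → after 2×micro: -2 ⇒ (c0=4, c1=-2)
[Gauss-Seidel] macro 2: S0 reads c1=-2 → after 1×micro: 4; S1 reads c0=4 → after 2×micro: -2 ⇒ (c0=4, c1=-2)
[Gauss-Seidel] macro 3: S0 reads c1=-2 → after 1×micro: 4; S1 reads c0=4 → after 2×micro: -2 ⇒ (c0=4, c1=-2)

first divergence at macro-step: 1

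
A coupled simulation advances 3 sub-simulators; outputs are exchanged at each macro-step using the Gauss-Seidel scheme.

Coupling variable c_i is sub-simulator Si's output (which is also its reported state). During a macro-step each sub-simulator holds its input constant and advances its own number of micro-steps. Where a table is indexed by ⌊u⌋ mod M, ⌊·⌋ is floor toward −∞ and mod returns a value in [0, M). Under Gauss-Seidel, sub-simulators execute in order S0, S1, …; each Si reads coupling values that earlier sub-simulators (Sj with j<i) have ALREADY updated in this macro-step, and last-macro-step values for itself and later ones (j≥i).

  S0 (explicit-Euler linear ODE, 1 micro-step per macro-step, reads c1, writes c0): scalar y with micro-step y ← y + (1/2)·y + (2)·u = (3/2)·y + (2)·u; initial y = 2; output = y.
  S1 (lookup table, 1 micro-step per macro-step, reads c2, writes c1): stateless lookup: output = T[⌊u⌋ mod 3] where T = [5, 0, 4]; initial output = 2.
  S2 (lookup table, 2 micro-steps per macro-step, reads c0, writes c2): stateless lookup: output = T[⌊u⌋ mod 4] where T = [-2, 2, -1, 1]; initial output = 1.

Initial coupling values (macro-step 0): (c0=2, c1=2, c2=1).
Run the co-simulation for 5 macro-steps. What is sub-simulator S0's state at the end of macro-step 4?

S0 state at macro-step 4 = 253/8

macro 1: S0 reads c1=2 → after 1×micro: 7; S1 reads c2=1 → after 1×micro: 0; S2 reads c0=7 → after 2×micro: 1 ⇒ (c0=7, c1=0, c2=1)
macro 2: S0 reads c1=0 → after 1×micro: 21/2; S1 reads c2=1 → after 1×micro: 0; S2 reads c0=21/2 → after 2×micro: -1 ⇒ (c0=21/2, c1=0, c2=-1)
macro 3: S0 reads c1=0 → after 1×micro: 63/4; S1 reads c2=-1 → after 1×micro: 4; S2 reads c0=63/4 → after 2×micro: 1 ⇒ (c0=63/4, c1=4, c2=1)
macro 4: S0 reads c1=4 → after 1×micro: 253/8; S1 reads c2=1 → after 1×micro: 0; S2 reads c0=253/8 → after 2×micro: 1 ⇒ (c0=253/8, c1=0, c2=1)
macro 5: S0 reads c1=0 → after 1×micro: 759/16; S1 reads c2=1 → after 1×micro: 0; S2 reads c0=759/16 → after 2×micro: 1 ⇒ (c0=759/16, c1=0, c2=1)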